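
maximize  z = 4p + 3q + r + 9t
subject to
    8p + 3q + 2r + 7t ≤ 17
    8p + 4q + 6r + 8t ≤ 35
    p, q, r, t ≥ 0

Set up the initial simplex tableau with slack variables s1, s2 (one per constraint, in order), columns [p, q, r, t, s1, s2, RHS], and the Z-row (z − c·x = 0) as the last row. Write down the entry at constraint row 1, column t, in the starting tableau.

Constraint 1 has coefficient 7 on t.

7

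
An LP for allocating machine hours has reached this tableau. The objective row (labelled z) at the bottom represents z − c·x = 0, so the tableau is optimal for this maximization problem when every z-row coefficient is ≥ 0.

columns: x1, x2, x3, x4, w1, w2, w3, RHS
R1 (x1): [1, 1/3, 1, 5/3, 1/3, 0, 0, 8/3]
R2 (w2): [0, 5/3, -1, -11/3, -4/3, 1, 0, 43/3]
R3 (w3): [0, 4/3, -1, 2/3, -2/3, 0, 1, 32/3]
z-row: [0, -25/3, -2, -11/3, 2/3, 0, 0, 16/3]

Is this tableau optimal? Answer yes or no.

The z-row has a negative entry -25/3 in column x2, so it is not optimal.

no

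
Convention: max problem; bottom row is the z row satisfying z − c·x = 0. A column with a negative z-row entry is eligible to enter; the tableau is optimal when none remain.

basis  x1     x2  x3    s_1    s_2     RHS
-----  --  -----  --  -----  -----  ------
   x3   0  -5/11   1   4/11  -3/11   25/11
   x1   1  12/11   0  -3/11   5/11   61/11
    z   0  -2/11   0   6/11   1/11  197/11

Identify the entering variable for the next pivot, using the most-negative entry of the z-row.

Negative z-row entries: x2: -2/11.
The most negative is -2/11 in column x2, so x2 enters.

x2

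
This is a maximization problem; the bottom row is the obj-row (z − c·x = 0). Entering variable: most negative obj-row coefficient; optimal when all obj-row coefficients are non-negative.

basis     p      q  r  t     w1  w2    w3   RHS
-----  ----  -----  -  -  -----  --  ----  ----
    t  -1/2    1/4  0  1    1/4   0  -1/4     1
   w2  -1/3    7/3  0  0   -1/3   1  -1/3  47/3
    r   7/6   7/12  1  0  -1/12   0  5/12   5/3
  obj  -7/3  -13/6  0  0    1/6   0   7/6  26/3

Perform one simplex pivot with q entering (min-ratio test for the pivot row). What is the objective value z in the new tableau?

Ratio test on column q — row 1: 1/(1/4) = 4; row 2: (47/3)/(7/3) = 47/7; row 3: (5/3)/(7/12) = 20/7. Minimum is 20/7 at row 3 (r leaves); pivot element 7/12.
Pivot on row 3; the obj-row RHS becomes 26/3 − (-13/6)·(20/7) = 104/7.

104/7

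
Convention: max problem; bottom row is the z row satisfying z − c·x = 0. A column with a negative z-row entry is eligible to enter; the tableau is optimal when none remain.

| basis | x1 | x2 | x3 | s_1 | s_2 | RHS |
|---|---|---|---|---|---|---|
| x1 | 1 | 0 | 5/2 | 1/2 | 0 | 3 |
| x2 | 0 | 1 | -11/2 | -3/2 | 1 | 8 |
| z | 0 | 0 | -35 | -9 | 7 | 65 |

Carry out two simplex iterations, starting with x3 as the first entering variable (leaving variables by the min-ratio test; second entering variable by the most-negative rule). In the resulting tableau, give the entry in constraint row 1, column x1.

2

Ratio test on column x3 — row 1: 3/(5/2) = 6/5; row 2: entry -11/2 ≤ 0. Minimum is 6/5 at row 1 (x1 leaves); pivot element 5/2.
Divide row 1 by 5/2; eliminate column x3 from the other rows.
Second iteration: most negative z-row entry is -2 in column s_1, so s_1 enters.
Ratio test on column s_1 — row 1: (6/5)/(1/5) = 6; row 2: entry -2/5 ≤ 0. Minimum is 6 at row 1 (x3 leaves); pivot element 1/5.
Divide row 1 by 1/5; eliminate column s_1 from the other rows.
After both pivots, the entry at constraint row 1, column x1 is 2.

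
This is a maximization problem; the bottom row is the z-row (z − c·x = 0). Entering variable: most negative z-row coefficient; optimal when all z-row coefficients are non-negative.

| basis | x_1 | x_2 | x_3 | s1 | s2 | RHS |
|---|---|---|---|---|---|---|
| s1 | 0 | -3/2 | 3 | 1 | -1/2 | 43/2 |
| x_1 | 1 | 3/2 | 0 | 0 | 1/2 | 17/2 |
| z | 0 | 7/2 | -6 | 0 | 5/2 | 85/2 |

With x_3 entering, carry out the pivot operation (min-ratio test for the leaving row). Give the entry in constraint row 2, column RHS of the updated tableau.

17/2

Ratio test on column x_3 — row 1: (43/2)/3 = 43/6; row 2: entry 0 ≤ 0. Minimum is 43/6 at row 1 (s1 leaves); pivot element 3.
Divide row 1 by 3; eliminate column x_3 from the other rows.
Row 2 update in column RHS: 17/2 − 0·(43/6) = 17/2.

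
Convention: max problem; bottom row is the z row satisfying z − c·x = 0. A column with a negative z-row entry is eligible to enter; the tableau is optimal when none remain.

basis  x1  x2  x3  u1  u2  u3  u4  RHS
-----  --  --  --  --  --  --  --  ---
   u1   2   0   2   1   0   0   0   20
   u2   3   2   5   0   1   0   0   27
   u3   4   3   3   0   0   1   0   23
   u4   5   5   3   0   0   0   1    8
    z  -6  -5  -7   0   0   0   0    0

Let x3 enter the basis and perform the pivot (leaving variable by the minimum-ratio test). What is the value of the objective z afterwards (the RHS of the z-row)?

Ratio test on column x3 — row 1: 20/2 = 10; row 2: 27/5 = 27/5; row 3: 23/3 = 23/3; row 4: 8/3 = 8/3. Minimum is 8/3 at row 4 (u4 leaves); pivot element 3.
Pivot on row 4; the z-row RHS becomes 0 − (-7)·(8/3) = 56/3.

56/3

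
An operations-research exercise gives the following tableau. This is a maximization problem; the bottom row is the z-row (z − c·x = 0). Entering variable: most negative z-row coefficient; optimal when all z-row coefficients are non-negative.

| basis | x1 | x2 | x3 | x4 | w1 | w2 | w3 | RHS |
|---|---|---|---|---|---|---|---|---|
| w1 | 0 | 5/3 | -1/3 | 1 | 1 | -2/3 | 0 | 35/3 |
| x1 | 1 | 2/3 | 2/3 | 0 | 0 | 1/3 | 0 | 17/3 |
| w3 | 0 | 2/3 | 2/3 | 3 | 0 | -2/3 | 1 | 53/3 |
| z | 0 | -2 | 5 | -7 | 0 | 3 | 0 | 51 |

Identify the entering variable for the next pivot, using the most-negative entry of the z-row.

Negative z-row entries: x2: -2, x4: -7.
The most negative is -7 in column x4, so x4 enters.

x4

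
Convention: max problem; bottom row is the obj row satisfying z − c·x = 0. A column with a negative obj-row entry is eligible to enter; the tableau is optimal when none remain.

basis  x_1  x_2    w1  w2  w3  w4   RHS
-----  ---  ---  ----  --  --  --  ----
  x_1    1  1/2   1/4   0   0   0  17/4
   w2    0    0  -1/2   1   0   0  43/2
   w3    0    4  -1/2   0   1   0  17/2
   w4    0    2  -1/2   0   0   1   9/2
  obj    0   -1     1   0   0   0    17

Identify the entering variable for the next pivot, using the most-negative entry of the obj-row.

x_2

Negative obj-row entries: x_2: -1.
The most negative is -1 in column x_2, so x_2 enters.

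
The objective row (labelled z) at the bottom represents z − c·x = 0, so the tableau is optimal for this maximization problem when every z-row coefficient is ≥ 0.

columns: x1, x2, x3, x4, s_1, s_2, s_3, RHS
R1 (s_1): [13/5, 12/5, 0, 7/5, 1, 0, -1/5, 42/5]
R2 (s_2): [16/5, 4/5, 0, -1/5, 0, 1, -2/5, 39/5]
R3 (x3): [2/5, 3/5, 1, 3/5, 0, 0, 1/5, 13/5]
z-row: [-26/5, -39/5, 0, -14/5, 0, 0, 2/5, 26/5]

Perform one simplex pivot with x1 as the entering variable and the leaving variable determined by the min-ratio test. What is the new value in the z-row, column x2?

Ratio test on column x1 — row 1: (42/5)/(13/5) = 42/13; row 2: (39/5)/(16/5) = 39/16; row 3: (13/5)/(2/5) = 13/2. Minimum is 39/16 at row 2 (s_2 leaves); pivot element 16/5.
Divide row 2 by 16/5; eliminate column x1 from the other rows.
z-row update in column x2: -39/5 − (-26/5)·(1/4) = -13/2.

-13/2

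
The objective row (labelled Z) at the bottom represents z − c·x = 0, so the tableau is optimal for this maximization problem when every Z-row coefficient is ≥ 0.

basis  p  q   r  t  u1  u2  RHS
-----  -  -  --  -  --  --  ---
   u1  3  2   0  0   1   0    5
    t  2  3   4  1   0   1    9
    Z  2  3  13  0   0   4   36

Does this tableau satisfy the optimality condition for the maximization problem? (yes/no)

yes

Every Z-row coefficient is ≥ 0, so the tableau is optimal.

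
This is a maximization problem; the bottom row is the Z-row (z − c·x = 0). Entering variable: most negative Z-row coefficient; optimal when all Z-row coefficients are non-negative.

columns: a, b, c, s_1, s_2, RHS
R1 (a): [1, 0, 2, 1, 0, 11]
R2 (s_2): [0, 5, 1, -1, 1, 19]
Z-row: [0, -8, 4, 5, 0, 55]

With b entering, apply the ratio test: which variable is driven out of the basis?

Column b entries and ratios — a: 0 ≤ 0, skip; s_2: 19/5 = 19/5.
Smallest ratio is 19/5 in the row of s_2, so s_2 leaves.

s_2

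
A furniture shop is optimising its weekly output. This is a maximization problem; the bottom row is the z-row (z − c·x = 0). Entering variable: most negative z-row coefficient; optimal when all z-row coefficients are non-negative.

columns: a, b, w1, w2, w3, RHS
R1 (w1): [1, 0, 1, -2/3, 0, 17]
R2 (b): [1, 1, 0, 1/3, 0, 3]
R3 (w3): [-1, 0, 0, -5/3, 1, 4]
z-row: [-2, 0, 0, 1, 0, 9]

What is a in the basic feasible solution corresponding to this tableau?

0

a is not in the basis, so in the current basic feasible solution a = 0.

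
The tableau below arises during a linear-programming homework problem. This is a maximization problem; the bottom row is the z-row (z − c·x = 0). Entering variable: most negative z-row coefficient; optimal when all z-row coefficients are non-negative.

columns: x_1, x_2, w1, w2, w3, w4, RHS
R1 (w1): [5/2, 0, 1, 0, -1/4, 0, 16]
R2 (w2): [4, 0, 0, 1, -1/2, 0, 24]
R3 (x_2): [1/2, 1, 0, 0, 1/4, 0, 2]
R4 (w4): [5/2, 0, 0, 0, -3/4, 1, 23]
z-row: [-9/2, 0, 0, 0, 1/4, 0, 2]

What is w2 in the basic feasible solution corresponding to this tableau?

24

w2 is basic (row 2); its value is the RHS of that row, 24.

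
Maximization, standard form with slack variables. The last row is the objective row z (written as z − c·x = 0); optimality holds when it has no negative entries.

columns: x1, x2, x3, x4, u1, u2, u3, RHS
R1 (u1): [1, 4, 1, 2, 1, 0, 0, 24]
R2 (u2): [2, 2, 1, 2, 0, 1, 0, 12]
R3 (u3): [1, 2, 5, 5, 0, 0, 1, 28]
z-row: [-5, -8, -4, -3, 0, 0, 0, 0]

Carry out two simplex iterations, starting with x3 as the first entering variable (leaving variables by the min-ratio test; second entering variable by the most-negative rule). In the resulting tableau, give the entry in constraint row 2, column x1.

Ratio test on column x3 — row 1: 24/1 = 24; row 2: 12/1 = 12; row 3: 28/5 = 28/5. Minimum is 28/5 at row 3 (u3 leaves); pivot element 5.
Divide row 3 by 5; eliminate column x3 from the other rows.
Second iteration: most negative z-row entry is -32/5 in column x2, so x2 enters.
Ratio test on column x2 — row 1: (92/5)/(18/5) = 46/9; row 2: (32/5)/(8/5) = 4; row 3: (28/5)/(2/5) = 14. Minimum is 4 at row 2 (u2 leaves); pivot element 8/5.
Divide row 2 by 8/5; eliminate column x2 from the other rows.
After both pivots, the entry at constraint row 2, column x1 is 9/8.

9/8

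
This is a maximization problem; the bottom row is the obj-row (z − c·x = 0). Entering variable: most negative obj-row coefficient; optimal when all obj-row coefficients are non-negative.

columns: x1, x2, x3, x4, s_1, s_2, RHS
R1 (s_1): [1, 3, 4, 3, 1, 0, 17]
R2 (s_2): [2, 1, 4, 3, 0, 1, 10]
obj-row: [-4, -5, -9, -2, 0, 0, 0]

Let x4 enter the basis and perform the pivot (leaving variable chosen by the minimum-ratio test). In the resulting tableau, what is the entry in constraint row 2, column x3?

4/3

Ratio test on column x4 — row 1: 17/3 = 17/3; row 2: 10/3 = 10/3. Minimum is 10/3 at row 2 (s_2 leaves); pivot element 3.
Divide row 2 by 3; eliminate column x4 from the other rows.
In the new row 2, the x3 entry is the old entry divided by the pivot: 4/3 = 4/3.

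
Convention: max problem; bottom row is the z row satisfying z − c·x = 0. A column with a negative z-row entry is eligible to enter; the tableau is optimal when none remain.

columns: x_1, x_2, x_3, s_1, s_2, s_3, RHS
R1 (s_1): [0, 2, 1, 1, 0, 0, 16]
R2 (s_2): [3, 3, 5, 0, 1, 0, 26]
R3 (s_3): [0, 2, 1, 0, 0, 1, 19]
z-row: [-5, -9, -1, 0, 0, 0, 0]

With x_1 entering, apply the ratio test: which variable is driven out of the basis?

Column x_1 entries and ratios — s_1: 0 ≤ 0, skip; s_2: 26/3 = 26/3; s_3: 0 ≤ 0, skip.
Smallest ratio is 26/3 in the row of s_2, so s_2 leaves.

s_2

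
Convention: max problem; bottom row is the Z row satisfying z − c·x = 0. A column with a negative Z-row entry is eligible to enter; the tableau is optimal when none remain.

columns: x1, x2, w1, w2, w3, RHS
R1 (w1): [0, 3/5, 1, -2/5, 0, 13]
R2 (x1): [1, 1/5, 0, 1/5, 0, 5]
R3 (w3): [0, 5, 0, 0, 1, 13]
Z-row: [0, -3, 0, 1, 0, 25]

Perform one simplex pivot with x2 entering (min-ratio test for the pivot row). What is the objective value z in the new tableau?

164/5

Ratio test on column x2 — row 1: 13/(3/5) = 65/3; row 2: 5/(1/5) = 25; row 3: 13/5 = 13/5. Minimum is 13/5 at row 3 (w3 leaves); pivot element 5.
Pivot on row 3; the Z-row RHS becomes 25 − (-3)·(13/5) = 164/5.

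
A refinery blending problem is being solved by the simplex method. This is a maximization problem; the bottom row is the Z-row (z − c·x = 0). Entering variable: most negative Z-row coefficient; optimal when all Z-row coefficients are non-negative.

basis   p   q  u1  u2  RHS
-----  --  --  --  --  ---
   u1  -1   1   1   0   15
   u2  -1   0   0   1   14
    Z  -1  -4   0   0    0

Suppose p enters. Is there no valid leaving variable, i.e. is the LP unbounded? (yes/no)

Every constraint-row entry in column p is ≤ 0, so increasing p is unbounded.

yes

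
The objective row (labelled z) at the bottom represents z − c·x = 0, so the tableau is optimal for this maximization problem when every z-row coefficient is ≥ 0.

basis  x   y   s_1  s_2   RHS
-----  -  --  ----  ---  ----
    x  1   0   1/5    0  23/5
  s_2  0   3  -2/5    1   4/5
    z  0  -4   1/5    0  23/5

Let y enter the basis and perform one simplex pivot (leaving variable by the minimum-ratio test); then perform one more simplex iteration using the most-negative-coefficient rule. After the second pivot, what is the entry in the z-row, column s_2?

Ratio test on column y — row 1: entry 0 ≤ 0; row 2: (4/5)/3 = 4/15. Minimum is 4/15 at row 2 (s_2 leaves); pivot element 3.
Divide row 2 by 3; eliminate column y from the other rows.
Second iteration: most negative z-row entry is -1/3 in column s_1, so s_1 enters.
Ratio test on column s_1 — row 1: (23/5)/(1/5) = 23; row 2: entry -2/15 ≤ 0. Minimum is 23 at row 1 (x leaves); pivot element 1/5.
Divide row 1 by 1/5; eliminate column s_1 from the other rows.
After both pivots, the entry at the z-row, column s_2 is 4/3.

4/3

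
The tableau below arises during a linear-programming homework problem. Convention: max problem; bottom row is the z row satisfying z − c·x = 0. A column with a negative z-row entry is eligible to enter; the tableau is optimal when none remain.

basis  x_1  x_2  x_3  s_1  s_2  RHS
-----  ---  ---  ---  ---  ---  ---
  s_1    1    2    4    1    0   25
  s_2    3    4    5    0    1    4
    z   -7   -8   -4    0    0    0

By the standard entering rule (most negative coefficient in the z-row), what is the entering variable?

x_2

Negative z-row entries: x_1: -7, x_2: -8, x_3: -4.
The most negative is -8 in column x_2, so x_2 enters.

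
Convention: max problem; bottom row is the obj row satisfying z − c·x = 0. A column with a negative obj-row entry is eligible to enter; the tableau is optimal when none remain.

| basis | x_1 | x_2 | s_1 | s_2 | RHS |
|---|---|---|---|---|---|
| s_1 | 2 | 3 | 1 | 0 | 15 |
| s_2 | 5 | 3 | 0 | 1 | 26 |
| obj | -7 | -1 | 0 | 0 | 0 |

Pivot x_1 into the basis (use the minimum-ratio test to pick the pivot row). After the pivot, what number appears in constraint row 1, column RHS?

Ratio test on column x_1 — row 1: 15/2 = 15/2; row 2: 26/5 = 26/5. Minimum is 26/5 at row 2 (s_2 leaves); pivot element 5.
Divide row 2 by 5; eliminate column x_1 from the other rows.
Row 1 update in column RHS: 15 − 2·(26/5) = 23/5.

23/5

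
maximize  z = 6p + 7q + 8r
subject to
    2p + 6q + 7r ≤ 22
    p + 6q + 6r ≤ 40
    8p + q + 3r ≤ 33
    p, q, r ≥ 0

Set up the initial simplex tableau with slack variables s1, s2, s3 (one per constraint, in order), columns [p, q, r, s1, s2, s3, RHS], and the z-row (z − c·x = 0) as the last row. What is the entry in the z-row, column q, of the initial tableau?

The z-row carries the negated objective coefficients: the q entry is -7.

-7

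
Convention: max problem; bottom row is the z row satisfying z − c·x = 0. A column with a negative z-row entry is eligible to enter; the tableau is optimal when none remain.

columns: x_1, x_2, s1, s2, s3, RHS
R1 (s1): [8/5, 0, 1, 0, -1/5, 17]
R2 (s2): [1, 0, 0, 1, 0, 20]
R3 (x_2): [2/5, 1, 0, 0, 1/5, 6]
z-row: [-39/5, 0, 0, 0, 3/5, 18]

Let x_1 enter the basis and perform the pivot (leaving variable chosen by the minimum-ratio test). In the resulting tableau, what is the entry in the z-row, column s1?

Ratio test on column x_1 — row 1: 17/(8/5) = 85/8; row 2: 20/1 = 20; row 3: 6/(2/5) = 15. Minimum is 85/8 at row 1 (s1 leaves); pivot element 8/5.
Divide row 1 by 8/5; eliminate column x_1 from the other rows.
z-row update in column s1: 0 − (-39/5)·(5/8) = 39/8.

39/8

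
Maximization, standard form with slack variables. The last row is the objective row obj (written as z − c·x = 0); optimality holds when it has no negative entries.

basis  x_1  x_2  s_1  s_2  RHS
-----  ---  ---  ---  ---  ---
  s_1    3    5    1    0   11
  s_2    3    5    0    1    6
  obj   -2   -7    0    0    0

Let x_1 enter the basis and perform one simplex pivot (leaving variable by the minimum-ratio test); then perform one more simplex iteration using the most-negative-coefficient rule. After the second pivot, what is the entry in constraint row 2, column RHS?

Ratio test on column x_1 — row 1: 11/3 = 11/3; row 2: 6/3 = 2. Minimum is 2 at row 2 (s_2 leaves); pivot element 3.
Divide row 2 by 3; eliminate column x_1 from the other rows.
Second iteration: most negative obj-row entry is -11/3 in column x_2, so x_2 enters.
Ratio test on column x_2 — row 1: entry 0 ≤ 0; row 2: 2/(5/3) = 6/5. Minimum is 6/5 at row 2 (x_1 leaves); pivot element 5/3.
Divide row 2 by 5/3; eliminate column x_2 from the other rows.
After both pivots, the entry at constraint row 2, column RHS is 6/5.

6/5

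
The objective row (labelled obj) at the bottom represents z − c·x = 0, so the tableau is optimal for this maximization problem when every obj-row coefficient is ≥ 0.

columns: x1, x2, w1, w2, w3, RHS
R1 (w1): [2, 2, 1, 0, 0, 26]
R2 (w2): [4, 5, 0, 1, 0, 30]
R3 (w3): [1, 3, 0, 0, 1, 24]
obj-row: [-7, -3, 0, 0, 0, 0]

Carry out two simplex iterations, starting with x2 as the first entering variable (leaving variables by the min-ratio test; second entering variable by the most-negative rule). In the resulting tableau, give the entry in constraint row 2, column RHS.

15/2

Ratio test on column x2 — row 1: 26/2 = 13; row 2: 30/5 = 6; row 3: 24/3 = 8. Minimum is 6 at row 2 (w2 leaves); pivot element 5.
Divide row 2 by 5; eliminate column x2 from the other rows.
Second iteration: most negative obj-row entry is -23/5 in column x1, so x1 enters.
Ratio test on column x1 — row 1: 14/(2/5) = 35; row 2: 6/(4/5) = 15/2; row 3: entry -7/5 ≤ 0. Minimum is 15/2 at row 2 (x2 leaves); pivot element 4/5.
Divide row 2 by 4/5; eliminate column x1 from the other rows.
After both pivots, the entry at constraint row 2, column RHS is 15/2.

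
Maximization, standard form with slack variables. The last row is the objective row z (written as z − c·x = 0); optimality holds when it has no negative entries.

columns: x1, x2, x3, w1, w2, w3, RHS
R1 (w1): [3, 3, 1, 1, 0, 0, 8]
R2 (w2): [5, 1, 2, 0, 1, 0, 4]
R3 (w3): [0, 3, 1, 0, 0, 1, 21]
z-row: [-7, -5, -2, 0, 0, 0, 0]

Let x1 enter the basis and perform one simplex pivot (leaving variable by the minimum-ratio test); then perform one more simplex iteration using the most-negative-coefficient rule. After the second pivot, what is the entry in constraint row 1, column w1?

5/12

Ratio test on column x1 — row 1: 8/3 = 8/3; row 2: 4/5 = 4/5; row 3: entry 0 ≤ 0. Minimum is 4/5 at row 2 (w2 leaves); pivot element 5.
Divide row 2 by 5; eliminate column x1 from the other rows.
Second iteration: most negative z-row entry is -18/5 in column x2, so x2 enters.
Ratio test on column x2 — row 1: (28/5)/(12/5) = 7/3; row 2: (4/5)/(1/5) = 4; row 3: 21/3 = 7. Minimum is 7/3 at row 1 (w1 leaves); pivot element 12/5.
Divide row 1 by 12/5; eliminate column x2 from the other rows.
After both pivots, the entry at constraint row 1, column w1 is 5/12.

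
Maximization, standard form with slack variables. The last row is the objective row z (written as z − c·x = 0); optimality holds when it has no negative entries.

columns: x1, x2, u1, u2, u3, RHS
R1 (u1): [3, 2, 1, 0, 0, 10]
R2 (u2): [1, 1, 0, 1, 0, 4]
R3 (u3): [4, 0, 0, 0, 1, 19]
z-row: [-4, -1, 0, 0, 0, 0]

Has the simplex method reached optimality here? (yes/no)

no

The z-row has a negative entry -4 in column x1, so it is not optimal.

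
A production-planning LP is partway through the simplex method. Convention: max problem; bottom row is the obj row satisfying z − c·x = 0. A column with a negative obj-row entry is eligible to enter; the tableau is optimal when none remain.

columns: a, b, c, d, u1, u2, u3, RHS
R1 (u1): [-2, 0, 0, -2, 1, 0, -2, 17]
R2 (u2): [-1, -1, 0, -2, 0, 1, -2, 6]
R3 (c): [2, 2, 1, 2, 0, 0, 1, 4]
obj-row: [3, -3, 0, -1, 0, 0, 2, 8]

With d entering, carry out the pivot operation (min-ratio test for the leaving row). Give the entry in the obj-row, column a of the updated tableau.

Ratio test on column d — row 1: entry -2 ≤ 0; row 2: entry -2 ≤ 0; row 3: 4/2 = 2. Minimum is 2 at row 3 (c leaves); pivot element 2.
Divide row 3 by 2; eliminate column d from the other rows.
obj-row update in column a: 3 − (-1)·1 = 4.

4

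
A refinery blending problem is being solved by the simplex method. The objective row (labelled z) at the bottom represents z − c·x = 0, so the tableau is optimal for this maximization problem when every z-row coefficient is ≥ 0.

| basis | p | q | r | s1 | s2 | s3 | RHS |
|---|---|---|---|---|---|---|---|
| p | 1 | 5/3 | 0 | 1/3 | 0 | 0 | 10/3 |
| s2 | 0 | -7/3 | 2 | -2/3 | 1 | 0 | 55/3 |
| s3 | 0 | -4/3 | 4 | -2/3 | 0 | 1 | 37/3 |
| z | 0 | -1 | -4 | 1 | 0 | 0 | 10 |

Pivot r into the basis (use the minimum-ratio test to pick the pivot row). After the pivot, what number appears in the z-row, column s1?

1/3

Ratio test on column r — row 1: entry 0 ≤ 0; row 2: (55/3)/2 = 55/6; row 3: (37/3)/4 = 37/12. Minimum is 37/12 at row 3 (s3 leaves); pivot element 4.
Divide row 3 by 4; eliminate column r from the other rows.
z-row update in column s1: 1 − (-4)·(-1/6) = 1/3.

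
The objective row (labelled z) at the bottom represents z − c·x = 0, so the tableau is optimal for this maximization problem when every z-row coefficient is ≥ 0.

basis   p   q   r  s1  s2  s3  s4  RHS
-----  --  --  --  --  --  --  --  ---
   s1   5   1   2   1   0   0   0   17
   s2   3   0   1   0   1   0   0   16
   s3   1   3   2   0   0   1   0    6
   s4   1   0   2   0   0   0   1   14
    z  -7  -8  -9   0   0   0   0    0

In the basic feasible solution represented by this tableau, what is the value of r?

r is not in the basis, so in the current basic feasible solution r = 0.

0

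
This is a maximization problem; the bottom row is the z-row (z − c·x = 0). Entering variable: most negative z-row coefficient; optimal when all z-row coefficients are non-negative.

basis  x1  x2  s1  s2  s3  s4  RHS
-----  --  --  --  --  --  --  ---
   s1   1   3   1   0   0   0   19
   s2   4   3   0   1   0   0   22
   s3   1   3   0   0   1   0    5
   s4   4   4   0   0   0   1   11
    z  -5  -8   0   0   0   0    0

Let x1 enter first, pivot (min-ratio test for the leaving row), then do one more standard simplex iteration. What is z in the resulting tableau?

Ratio test on column x1 — row 1: 19/1 = 19; row 2: 22/4 = 11/2; row 3: 5/1 = 5; row 4: 11/4 = 11/4. Minimum is 11/4 at row 4 (s4 leaves); pivot element 4.
Pivot on row 4; the z-row RHS becomes 0 − (-5)·(11/4) = 55/4.
Next entering variable (most negative z-row entry -3): x2.
Ratio test on column x2 — row 1: (65/4)/2 = 65/8; row 2: entry -1 ≤ 0; row 3: (9/4)/2 = 9/8; row 4: (11/4)/1 = 11/4. Minimum is 9/8 at row 3 (s3 leaves); pivot element 2.
After the second pivot the z-row RHS is 55/4 − (-3)·(9/8) = 137/8.

137/8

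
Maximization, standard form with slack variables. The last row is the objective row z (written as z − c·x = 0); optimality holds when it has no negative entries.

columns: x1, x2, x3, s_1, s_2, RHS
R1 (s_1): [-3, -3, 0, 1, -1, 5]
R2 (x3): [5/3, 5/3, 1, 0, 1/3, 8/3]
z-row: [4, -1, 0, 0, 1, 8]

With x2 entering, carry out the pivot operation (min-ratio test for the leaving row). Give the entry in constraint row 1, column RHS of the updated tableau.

Ratio test on column x2 — row 1: entry -3 ≤ 0; row 2: (8/3)/(5/3) = 8/5. Minimum is 8/5 at row 2 (x3 leaves); pivot element 5/3.
Divide row 2 by 5/3; eliminate column x2 from the other rows.
Row 1 update in column RHS: 5 − (-3)·(8/5) = 49/5.

49/5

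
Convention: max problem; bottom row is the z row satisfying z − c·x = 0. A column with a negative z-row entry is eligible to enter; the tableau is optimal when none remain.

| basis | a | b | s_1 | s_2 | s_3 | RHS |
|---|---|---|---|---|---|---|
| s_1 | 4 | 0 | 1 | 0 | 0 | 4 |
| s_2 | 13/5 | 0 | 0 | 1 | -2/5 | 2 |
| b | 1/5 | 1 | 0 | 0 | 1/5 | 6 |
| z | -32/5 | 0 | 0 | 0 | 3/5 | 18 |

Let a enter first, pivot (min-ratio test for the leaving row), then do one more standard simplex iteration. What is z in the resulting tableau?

47/2

Ratio test on column a — row 1: 4/4 = 1; row 2: 2/(13/5) = 10/13; row 3: 6/(1/5) = 30. Minimum is 10/13 at row 2 (s_2 leaves); pivot element 13/5.
Pivot on row 2; the z-row RHS becomes 18 − (-32/5)·(10/13) = 298/13.
Next entering variable (most negative z-row entry -5/13): s_3.
Ratio test on column s_3 — row 1: (12/13)/(8/13) = 3/2; row 2: entry -2/13 ≤ 0; row 3: (76/13)/(3/13) = 76/3. Minimum is 3/2 at row 1 (s_1 leaves); pivot element 8/13.
After the second pivot the z-row RHS is 298/13 − (-5/13)·(3/2) = 47/2.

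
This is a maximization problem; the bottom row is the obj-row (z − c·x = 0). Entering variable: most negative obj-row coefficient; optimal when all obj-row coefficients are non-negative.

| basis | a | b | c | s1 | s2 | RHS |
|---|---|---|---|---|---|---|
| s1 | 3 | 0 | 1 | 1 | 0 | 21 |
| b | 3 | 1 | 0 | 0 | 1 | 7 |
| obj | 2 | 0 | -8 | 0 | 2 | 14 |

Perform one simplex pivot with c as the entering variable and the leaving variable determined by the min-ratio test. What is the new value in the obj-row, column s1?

8

Ratio test on column c — row 1: 21/1 = 21; row 2: entry 0 ≤ 0. Minimum is 21 at row 1 (s1 leaves); pivot element 1.
Divide row 1 by 1; eliminate column c from the other rows.
obj-row update in column s1: 0 − (-8)·1 = 8.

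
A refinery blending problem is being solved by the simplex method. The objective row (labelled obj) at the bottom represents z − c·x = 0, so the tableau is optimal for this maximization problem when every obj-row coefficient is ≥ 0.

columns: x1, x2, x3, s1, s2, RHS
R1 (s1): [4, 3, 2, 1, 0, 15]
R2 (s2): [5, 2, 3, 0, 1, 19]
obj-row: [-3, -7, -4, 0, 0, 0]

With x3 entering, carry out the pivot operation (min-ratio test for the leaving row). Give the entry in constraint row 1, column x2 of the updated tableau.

5/3

Ratio test on column x3 — row 1: 15/2 = 15/2; row 2: 19/3 = 19/3. Minimum is 19/3 at row 2 (s2 leaves); pivot element 3.
Divide row 2 by 3; eliminate column x3 from the other rows.
Row 1 update in column x2: 3 − 2·(2/3) = 5/3.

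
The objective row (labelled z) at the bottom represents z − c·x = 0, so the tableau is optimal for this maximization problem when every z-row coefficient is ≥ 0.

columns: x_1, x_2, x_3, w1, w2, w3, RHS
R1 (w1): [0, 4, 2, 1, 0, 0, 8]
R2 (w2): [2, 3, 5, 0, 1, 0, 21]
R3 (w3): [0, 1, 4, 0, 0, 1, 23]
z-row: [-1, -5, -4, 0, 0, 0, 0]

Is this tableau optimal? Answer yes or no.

no

The z-row has a negative entry -5 in column x_2, so it is not optimal.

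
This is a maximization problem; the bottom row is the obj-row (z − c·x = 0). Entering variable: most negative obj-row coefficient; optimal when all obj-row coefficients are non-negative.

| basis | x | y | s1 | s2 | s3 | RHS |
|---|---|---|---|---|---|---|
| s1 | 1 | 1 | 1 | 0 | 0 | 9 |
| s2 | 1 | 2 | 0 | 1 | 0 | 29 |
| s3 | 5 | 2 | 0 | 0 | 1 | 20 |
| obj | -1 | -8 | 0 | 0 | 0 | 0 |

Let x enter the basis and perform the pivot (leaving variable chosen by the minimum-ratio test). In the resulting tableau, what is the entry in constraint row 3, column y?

2/5

Ratio test on column x — row 1: 9/1 = 9; row 2: 29/1 = 29; row 3: 20/5 = 4. Minimum is 4 at row 3 (s3 leaves); pivot element 5.
Divide row 3 by 5; eliminate column x from the other rows.
In the new row 3, the y entry is the old entry divided by the pivot: 2/5 = 2/5.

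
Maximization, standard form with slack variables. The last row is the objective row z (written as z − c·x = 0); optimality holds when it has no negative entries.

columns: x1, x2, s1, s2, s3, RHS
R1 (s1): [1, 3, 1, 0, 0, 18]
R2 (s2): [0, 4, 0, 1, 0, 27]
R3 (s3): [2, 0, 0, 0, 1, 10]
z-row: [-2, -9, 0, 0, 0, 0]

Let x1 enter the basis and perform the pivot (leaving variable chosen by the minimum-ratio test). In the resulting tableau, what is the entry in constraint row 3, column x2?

Ratio test on column x1 — row 1: 18/1 = 18; row 2: entry 0 ≤ 0; row 3: 10/2 = 5. Minimum is 5 at row 3 (s3 leaves); pivot element 2.
Divide row 3 by 2; eliminate column x1 from the other rows.
In the new row 3, the x2 entry is the old entry divided by the pivot: 0/2 = 0.

0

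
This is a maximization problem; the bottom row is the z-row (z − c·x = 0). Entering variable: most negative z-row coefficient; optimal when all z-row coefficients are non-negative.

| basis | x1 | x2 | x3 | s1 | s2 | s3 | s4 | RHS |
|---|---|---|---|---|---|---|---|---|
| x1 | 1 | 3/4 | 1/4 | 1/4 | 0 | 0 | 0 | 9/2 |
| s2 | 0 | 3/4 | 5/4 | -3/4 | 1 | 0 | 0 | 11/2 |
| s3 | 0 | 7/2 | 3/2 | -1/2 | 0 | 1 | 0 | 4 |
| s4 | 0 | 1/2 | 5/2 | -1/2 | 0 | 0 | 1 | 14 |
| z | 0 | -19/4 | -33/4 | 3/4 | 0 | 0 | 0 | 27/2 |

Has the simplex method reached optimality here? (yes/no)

The z-row has a negative entry -33/4 in column x3, so it is not optimal.

no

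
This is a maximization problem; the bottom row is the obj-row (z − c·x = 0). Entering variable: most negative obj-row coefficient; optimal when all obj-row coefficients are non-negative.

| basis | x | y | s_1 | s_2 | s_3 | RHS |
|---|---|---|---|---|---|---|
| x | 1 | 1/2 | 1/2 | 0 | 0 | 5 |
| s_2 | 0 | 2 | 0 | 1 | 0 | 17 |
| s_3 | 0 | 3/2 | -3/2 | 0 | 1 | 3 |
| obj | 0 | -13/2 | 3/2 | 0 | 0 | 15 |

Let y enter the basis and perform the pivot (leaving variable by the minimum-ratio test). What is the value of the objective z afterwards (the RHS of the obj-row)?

28

Ratio test on column y — row 1: 5/(1/2) = 10; row 2: 17/2 = 17/2; row 3: 3/(3/2) = 2. Minimum is 2 at row 3 (s_3 leaves); pivot element 3/2.
Pivot on row 3; the obj-row RHS becomes 15 − (-13/2)·2 = 28.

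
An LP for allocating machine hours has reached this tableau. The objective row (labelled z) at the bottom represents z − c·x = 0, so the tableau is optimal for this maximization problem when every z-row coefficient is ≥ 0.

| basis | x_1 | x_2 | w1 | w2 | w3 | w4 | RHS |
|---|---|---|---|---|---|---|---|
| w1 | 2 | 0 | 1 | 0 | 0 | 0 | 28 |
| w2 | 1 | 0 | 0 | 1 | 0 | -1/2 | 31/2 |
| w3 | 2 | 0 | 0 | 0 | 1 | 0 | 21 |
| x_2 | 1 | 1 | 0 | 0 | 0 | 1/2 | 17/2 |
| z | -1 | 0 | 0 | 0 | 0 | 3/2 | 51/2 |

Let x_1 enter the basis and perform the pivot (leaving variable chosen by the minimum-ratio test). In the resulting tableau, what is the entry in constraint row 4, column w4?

1/2

Ratio test on column x_1 — row 1: 28/2 = 14; row 2: (31/2)/1 = 31/2; row 3: 21/2 = 21/2; row 4: (17/2)/1 = 17/2. Minimum is 17/2 at row 4 (x_2 leaves); pivot element 1.
Divide row 4 by 1; eliminate column x_1 from the other rows.
In the new row 4, the w4 entry is the old entry divided by the pivot: (1/2)/1 = 1/2.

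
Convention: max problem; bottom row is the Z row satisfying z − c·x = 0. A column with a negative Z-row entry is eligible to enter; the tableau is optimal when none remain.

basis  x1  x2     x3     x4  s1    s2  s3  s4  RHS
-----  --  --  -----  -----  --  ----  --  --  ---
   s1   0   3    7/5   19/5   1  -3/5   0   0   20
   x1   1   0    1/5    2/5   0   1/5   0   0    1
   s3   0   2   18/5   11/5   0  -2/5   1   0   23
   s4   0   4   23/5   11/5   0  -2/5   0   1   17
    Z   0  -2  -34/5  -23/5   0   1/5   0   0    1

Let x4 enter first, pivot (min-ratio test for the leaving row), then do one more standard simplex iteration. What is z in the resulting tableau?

Ratio test on column x4 — row 1: 20/(19/5) = 100/19; row 2: 1/(2/5) = 5/2; row 3: 23/(11/5) = 115/11; row 4: 17/(11/5) = 85/11. Minimum is 5/2 at row 2 (x1 leaves); pivot element 2/5.
Pivot on row 2; the Z-row RHS becomes 1 − (-23/5)·(5/2) = 25/2.
Next entering variable (most negative Z-row entry -9/2): x3.
Ratio test on column x3 — row 1: entry -1/2 ≤ 0; row 2: (5/2)/(1/2) = 5; row 3: (35/2)/(5/2) = 7; row 4: (23/2)/(7/2) = 23/7. Minimum is 23/7 at row 4 (s4 leaves); pivot element 7/2.
After the second pivot the Z-row RHS is 25/2 − (-9/2)·(23/7) = 191/7.

191/7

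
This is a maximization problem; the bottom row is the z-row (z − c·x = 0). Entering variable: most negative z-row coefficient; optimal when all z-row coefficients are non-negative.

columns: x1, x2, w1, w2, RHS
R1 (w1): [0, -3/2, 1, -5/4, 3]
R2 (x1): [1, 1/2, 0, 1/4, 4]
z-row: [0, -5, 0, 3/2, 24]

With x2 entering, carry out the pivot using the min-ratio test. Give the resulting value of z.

Ratio test on column x2 — row 1: entry -3/2 ≤ 0; row 2: 4/(1/2) = 8. Minimum is 8 at row 2 (x1 leaves); pivot element 1/2.
Pivot on row 2; the z-row RHS becomes 24 − (-5)·8 = 64.

64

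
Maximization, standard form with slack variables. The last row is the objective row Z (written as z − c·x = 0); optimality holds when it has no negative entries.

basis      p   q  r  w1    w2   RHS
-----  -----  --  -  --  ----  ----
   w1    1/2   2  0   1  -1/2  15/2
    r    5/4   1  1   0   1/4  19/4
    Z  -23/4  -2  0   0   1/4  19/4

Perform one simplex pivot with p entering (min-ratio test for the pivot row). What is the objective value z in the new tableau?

133/5

Ratio test on column p — row 1: (15/2)/(1/2) = 15; row 2: (19/4)/(5/4) = 19/5. Minimum is 19/5 at row 2 (r leaves); pivot element 5/4.
Pivot on row 2; the Z-row RHS becomes 19/4 − (-23/4)·(19/5) = 133/5.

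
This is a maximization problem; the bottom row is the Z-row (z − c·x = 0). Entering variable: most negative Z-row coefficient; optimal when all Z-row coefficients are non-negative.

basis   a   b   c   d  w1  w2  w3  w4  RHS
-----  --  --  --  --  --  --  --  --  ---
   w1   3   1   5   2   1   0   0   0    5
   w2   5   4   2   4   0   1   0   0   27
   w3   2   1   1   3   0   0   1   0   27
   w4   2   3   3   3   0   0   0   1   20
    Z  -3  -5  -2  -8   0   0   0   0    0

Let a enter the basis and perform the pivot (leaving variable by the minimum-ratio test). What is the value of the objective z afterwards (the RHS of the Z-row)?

5

Ratio test on column a — row 1: 5/3 = 5/3; row 2: 27/5 = 27/5; row 3: 27/2 = 27/2; row 4: 20/2 = 10. Minimum is 5/3 at row 1 (w1 leaves); pivot element 3.
Pivot on row 1; the Z-row RHS becomes 0 − (-3)·(5/3) = 5.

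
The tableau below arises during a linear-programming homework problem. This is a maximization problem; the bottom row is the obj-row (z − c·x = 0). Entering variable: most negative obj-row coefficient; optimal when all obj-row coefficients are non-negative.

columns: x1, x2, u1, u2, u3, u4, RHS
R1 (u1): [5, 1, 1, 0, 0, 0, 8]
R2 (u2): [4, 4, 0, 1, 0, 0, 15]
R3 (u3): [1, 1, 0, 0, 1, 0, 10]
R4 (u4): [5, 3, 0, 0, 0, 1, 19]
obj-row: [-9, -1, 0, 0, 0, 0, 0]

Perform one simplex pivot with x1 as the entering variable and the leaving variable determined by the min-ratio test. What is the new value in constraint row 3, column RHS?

42/5

Ratio test on column x1 — row 1: 8/5 = 8/5; row 2: 15/4 = 15/4; row 3: 10/1 = 10; row 4: 19/5 = 19/5. Minimum is 8/5 at row 1 (u1 leaves); pivot element 5.
Divide row 1 by 5; eliminate column x1 from the other rows.
Row 3 update in column RHS: 10 − 1·(8/5) = 42/5.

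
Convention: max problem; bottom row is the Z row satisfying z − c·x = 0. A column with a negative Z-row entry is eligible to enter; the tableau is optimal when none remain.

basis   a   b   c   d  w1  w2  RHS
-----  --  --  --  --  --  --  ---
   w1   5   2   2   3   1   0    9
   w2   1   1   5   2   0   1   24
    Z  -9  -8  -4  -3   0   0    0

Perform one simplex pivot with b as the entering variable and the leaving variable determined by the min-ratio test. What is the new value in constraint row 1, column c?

1

Ratio test on column b — row 1: 9/2 = 9/2; row 2: 24/1 = 24. Minimum is 9/2 at row 1 (w1 leaves); pivot element 2.
Divide row 1 by 2; eliminate column b from the other rows.
In the new row 1, the c entry is the old entry divided by the pivot: 2/2 = 1.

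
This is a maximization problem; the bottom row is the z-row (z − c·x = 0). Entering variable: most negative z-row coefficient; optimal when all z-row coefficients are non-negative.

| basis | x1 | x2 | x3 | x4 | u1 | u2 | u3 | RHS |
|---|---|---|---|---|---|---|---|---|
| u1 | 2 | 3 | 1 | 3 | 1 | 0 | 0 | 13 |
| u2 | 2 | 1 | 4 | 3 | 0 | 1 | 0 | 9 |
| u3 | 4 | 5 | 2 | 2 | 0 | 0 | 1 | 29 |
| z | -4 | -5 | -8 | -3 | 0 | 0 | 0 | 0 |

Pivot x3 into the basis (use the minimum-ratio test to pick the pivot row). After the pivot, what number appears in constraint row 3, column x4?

1/2

Ratio test on column x3 — row 1: 13/1 = 13; row 2: 9/4 = 9/4; row 3: 29/2 = 29/2. Minimum is 9/4 at row 2 (u2 leaves); pivot element 4.
Divide row 2 by 4; eliminate column x3 from the other rows.
Row 3 update in column x4: 2 − 2·(3/4) = 1/2.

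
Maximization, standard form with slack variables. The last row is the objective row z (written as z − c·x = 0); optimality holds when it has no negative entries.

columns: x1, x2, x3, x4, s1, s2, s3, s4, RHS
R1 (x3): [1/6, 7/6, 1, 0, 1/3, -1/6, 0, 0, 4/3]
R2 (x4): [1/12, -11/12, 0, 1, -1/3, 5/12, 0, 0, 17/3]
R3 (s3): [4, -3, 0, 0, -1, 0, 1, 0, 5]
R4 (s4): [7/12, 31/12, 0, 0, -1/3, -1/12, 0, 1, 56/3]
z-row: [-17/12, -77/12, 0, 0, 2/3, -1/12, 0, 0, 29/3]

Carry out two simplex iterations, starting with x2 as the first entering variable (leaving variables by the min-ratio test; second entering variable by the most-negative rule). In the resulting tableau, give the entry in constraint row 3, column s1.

Ratio test on column x2 — row 1: (4/3)/(7/6) = 8/7; row 2: entry -11/12 ≤ 0; row 3: entry -3 ≤ 0; row 4: (56/3)/(31/12) = 224/31. Minimum is 8/7 at row 1 (x3 leaves); pivot element 7/6.
Divide row 1 by 7/6; eliminate column x2 from the other rows.
Second iteration: most negative z-row entry is -1 in column s2, so s2 enters.
Ratio test on column s2 — row 1: entry -1/7 ≤ 0; row 2: (47/7)/(2/7) = 47/2; row 3: entry -3/7 ≤ 0; row 4: (110/7)/(2/7) = 55. Minimum is 47/2 at row 2 (x4 leaves); pivot element 2/7.
Divide row 2 by 2/7; eliminate column s2 from the other rows.
After both pivots, the entry at constraint row 3, column s1 is -1/4.

-1/4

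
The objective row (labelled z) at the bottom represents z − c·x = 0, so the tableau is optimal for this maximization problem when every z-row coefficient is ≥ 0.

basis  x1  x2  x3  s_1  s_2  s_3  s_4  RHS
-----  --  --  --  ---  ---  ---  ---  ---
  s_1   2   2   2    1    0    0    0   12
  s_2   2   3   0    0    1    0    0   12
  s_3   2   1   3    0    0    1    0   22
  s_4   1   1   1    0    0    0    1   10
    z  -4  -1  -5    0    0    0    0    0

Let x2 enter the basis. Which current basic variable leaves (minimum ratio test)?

Column x2 entries and ratios — s_1: 12/2 = 6; s_2: 12/3 = 4; s_3: 22/1 = 22; s_4: 10/1 = 10.
Smallest ratio is 4 in the row of s_2, so s_2 leaves.

s_2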